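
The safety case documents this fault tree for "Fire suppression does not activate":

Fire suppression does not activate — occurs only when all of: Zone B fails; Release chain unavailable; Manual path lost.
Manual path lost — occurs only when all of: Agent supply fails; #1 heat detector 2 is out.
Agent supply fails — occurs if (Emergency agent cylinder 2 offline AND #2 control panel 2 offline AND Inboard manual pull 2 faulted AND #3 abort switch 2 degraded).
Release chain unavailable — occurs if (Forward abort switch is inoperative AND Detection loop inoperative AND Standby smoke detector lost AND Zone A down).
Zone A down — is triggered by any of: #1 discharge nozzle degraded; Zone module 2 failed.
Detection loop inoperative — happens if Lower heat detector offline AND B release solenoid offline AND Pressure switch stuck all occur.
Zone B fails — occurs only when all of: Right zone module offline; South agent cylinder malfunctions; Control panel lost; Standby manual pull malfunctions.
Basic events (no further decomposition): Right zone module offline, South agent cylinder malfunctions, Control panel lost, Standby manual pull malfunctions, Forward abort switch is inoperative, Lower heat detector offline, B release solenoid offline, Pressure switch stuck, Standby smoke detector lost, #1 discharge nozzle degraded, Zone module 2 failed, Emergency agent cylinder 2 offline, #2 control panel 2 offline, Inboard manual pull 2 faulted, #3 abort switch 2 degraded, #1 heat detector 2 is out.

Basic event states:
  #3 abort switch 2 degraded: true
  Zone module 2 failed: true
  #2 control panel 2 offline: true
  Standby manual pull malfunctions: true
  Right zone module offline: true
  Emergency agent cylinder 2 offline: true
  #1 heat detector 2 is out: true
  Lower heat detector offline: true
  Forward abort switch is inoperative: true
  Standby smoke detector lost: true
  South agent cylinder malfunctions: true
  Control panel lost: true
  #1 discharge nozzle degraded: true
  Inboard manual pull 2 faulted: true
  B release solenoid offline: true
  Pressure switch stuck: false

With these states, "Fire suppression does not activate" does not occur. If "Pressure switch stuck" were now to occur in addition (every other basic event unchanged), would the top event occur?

Yes

Counterfactual: set "Pressure switch stuck" to occurred.
Zone B fails [AND]: Right zone module offline=occurs, South agent cylinder malfunctions=occurs, Control panel lost=occurs, Standby manual pull malfunctions=occurs → all inputs occur → occurs.
Detection loop inoperative [AND]: Lower heat detector offline=occurs, B release solenoid offline=occurs, Pressure switch stuck=occurs → all inputs occur → occurs.
Zone A down [OR]: #1 discharge nozzle degraded=occurs, Zone module 2 failed=occurs → at least one input occurs → occurs.
Release chain unavailable [AND]: Forward abort switch is inoperative=occurs, Detection loop inoperative=occurs, Standby smoke detector lost=occurs, Zone A down=occurs → all inputs occur → occurs.
Agent supply fails [AND]: Emergency agent cylinder 2 offline=occurs, #2 control panel 2 offline=occurs, Inboard manual pull 2 faulted=occurs, #3 abort switch 2 degraded=occurs → all inputs occur → occurs.
Manual path lost [AND]: Agent supply fails=occurs, #1 heat detector 2 is out=occurs → all inputs occur → occurs.
Fire suppression does not activate [AND]: Zone B fails=occurs, Release chain unavailable=occurs, Manual path lost=occurs → all inputs occur → occurs.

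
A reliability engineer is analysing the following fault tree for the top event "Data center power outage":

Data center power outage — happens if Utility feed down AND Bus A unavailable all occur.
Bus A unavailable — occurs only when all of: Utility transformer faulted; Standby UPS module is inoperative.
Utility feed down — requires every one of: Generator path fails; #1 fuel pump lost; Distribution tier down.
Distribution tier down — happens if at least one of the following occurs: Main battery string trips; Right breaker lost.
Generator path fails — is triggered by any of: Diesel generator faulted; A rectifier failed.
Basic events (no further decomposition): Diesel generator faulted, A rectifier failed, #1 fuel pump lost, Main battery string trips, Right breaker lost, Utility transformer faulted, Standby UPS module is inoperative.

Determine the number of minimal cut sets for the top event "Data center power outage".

4

Generator path fails [OR]: union of children's cut sets → 2 cut set(s).
Distribution tier down [OR]: union of children's cut sets → 2 cut set(s).
Utility feed down [AND]: one cut set from each child combined → 2 × 1 × 2 = 4 cut set(s).
Bus A unavailable [AND]: one cut set from each child combined → 1 × 1 = 1 cut set(s).
Data center power outage [AND]: one cut set from each child combined → 4 × 1 = 4 cut set(s).
Minimal cut sets: {#1 fuel pump lost, Diesel generator faulted, Main battery string trips, Standby UPS module is inoperative, Utility transformer faulted}; {#1 fuel pump lost, Diesel generator faulted, Right breaker lost, Standby UPS module is inoperative, Utility transformer faulted}; {#1 fuel pump lost, A rectifier failed, Main battery string trips, Standby UPS module is inoperative, Utility transformer faulted}; {#1 fuel pump lost, A rectifier failed, Right breaker lost, Standby UPS module is inoperative, Utility transformer faulted}.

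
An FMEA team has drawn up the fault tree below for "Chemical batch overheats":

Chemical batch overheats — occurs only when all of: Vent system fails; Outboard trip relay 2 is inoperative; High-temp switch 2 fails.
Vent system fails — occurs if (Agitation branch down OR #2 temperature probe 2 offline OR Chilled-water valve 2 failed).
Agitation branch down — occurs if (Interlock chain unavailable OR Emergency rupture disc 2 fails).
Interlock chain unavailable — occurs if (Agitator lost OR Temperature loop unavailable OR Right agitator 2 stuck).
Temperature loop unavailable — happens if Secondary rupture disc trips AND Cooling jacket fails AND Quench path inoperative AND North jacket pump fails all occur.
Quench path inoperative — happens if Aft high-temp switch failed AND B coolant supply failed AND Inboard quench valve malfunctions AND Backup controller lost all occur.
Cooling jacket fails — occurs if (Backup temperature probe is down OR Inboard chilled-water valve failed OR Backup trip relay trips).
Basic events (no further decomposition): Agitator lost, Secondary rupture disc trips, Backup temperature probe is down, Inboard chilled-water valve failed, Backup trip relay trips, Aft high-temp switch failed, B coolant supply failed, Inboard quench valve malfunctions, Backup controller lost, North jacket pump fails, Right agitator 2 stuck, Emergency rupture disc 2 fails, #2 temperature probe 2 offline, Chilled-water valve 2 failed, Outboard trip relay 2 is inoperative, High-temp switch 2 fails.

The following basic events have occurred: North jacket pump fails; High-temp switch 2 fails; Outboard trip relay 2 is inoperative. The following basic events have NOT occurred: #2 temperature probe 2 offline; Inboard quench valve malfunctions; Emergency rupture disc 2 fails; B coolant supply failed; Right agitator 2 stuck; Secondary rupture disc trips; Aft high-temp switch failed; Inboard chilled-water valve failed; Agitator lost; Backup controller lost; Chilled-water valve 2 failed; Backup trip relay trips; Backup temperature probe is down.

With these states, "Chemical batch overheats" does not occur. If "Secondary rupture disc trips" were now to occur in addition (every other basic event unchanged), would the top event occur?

Counterfactual: set "Secondary rupture disc trips" to occurred.
Cooling jacket fails [OR]: Backup temperature probe is down=not, Inboard chilled-water valve failed=not, Backup trip relay trips=not → no input occurs → does not occur.
Quench path inoperative [AND]: Aft high-temp switch failed=not, B coolant supply failed=not, Inboard quench valve malfunctions=not, Backup controller lost=not → not all inputs occur → does not occur.
Temperature loop unavailable [AND]: Secondary rupture disc trips=occurs, Cooling jacket fails=not, Quench path inoperative=not, North jacket pump fails=occurs → not all inputs occur → does not occur.
Interlock chain unavailable [OR]: Agitator lost=not, Temperature loop unavailable=not, Right agitator 2 stuck=not → no input occurs → does not occur.
Agitation branch down [OR]: Interlock chain unavailable=not, Emergency rupture disc 2 fails=not → no input occurs → does not occur.
Vent system fails [OR]: Agitation branch down=not, #2 temperature probe 2 offline=not, Chilled-water valve 2 failed=not → no input occurs → does not occur.
Chemical batch overheats [AND]: Vent system fails=not, Outboard trip relay 2 is inoperative=occurs, High-temp switch 2 fails=occurs → not all inputs occur → does not occur.

No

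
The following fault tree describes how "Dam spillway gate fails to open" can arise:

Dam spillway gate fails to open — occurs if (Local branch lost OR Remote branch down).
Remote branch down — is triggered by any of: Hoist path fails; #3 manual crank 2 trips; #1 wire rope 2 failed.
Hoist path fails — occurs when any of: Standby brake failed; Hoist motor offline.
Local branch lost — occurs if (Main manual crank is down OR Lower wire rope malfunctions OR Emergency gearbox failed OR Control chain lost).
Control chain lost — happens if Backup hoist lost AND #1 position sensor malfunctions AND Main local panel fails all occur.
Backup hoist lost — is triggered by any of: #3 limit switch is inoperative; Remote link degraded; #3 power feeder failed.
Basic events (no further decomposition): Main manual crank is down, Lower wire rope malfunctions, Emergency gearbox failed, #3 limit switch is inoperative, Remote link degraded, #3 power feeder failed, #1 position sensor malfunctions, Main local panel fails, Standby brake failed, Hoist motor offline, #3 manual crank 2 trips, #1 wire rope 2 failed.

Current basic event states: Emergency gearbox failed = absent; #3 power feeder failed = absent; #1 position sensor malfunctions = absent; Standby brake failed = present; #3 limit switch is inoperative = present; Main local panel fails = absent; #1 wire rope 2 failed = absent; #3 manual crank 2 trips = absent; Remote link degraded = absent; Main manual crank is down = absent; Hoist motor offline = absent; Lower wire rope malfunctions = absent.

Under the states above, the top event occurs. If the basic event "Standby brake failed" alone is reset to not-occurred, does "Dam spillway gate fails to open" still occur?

Counterfactual: set "Standby brake failed" to not occurred.
Backup hoist lost [OR]: #3 limit switch is inoperative=occurs, Remote link degraded=not, #3 power feeder failed=not → at least one input occurs → occurs.
Control chain lost [AND]: Backup hoist lost=occurs, #1 position sensor malfunctions=not, Main local panel fails=not → not all inputs occur → does not occur.
Local branch lost [OR]: Main manual crank is down=not, Lower wire rope malfunctions=not, Emergency gearbox failed=not, Control chain lost=not → no input occurs → does not occur.
Hoist path fails [OR]: Standby brake failed=not, Hoist motor offline=not → no input occurs → does not occur.
Remote branch down [OR]: Hoist path fails=not, #3 manual crank 2 trips=not, #1 wire rope 2 failed=not → no input occurs → does not occur.
Dam spillway gate fails to open [OR]: Local branch lost=not, Remote branch down=not → no input occurs → does not occur.

No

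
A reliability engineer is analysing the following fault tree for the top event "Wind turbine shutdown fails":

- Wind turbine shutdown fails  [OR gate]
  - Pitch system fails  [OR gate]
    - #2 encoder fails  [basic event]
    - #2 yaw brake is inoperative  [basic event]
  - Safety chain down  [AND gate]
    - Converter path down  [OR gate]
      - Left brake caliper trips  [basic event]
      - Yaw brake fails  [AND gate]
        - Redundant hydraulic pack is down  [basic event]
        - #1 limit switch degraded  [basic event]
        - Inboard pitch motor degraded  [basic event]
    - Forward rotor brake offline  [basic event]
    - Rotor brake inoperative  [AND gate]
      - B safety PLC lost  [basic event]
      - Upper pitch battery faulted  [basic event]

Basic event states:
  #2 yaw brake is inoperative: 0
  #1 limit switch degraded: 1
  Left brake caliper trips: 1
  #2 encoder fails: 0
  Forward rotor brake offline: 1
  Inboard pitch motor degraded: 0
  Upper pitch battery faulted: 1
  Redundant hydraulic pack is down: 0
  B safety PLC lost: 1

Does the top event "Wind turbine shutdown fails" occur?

Pitch system fails [OR]: #2 encoder fails=not, #2 yaw brake is inoperative=not → no input occurs → does not occur.
Yaw brake fails [AND]: Redundant hydraulic pack is down=not, #1 limit switch degraded=occurs, Inboard pitch motor degraded=not → not all inputs occur → does not occur.
Converter path down [OR]: Left brake caliper trips=occurs, Yaw brake fails=not → at least one input occurs → occurs.
Rotor brake inoperative [AND]: B safety PLC lost=occurs, Upper pitch battery faulted=occurs → all inputs occur → occurs.
Safety chain down [AND]: Converter path down=occurs, Forward rotor brake offline=occurs, Rotor brake inoperative=occurs → all inputs occur → occurs.
Wind turbine shutdown fails [OR]: Pitch system fails=not, Safety chain down=occurs → at least one input occurs → occurs.

Yes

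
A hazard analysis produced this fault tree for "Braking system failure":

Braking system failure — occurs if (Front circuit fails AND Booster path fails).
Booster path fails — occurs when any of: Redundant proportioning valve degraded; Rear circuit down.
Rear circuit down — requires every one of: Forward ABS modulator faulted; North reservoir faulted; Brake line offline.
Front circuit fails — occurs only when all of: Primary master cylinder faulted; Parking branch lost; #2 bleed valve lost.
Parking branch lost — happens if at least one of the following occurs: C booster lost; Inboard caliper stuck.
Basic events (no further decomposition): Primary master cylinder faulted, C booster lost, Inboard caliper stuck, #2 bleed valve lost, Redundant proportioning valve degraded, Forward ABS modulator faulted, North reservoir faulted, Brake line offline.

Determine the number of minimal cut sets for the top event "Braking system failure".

4

Parking branch lost [OR]: union of children's cut sets → 2 cut set(s).
Front circuit fails [AND]: one cut set from each child combined → 1 × 2 × 1 = 2 cut set(s).
Rear circuit down [AND]: one cut set from each child combined → 1 × 1 × 1 = 1 cut set(s).
Booster path fails [OR]: union of children's cut sets → 2 cut set(s).
Braking system failure [AND]: one cut set from each child combined → 2 × 2 = 4 cut set(s).
Minimal cut sets: {#2 bleed valve lost, C booster lost, Primary master cylinder faulted, Redundant proportioning valve degraded}; {#2 bleed valve lost, Brake line offline, C booster lost, Forward ABS modulator faulted, North reservoir faulted, Primary master cylinder faulted}; {#2 bleed valve lost, Inboard caliper stuck, Primary master cylinder faulted, Redundant proportioning valve degraded}; {#2 bleed valve lost, Brake line offline, Forward ABS modulator faulted, Inboard caliper stuck, North reservoir faulted, Primary master cylinder faulted}.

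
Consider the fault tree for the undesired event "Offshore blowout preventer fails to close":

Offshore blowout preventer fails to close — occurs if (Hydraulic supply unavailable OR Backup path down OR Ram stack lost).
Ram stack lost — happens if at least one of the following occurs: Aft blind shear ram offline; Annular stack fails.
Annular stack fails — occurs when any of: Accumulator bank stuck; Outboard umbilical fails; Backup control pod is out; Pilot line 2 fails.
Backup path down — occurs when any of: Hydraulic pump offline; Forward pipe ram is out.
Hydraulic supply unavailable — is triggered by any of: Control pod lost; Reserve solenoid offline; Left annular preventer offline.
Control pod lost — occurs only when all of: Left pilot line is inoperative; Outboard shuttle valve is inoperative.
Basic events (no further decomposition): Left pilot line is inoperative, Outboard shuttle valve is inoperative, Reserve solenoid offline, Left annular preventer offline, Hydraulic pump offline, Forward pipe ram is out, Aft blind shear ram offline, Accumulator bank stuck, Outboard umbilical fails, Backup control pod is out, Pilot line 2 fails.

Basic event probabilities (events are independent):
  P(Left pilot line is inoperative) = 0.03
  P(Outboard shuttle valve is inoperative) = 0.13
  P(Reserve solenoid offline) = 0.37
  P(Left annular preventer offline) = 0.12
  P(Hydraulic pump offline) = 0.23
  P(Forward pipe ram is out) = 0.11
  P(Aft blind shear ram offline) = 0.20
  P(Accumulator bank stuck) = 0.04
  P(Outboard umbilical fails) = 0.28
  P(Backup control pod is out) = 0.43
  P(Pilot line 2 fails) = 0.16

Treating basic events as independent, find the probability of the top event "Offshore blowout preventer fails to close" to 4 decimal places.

0.8998

P(Control pod lost) [AND] = 0.03 × 0.13 = 0.003900
P(Hydraulic supply unavailable) [OR] = 1 − (1−0.003900) × (1−0.37) × (1−0.12) = 0.447762
P(Backup path down) [OR] = 1 − (1−0.23) × (1−0.11) = 0.314700
P(Annular stack fails) [OR] = 1 − (1−0.04) × (1−0.28) × (1−0.43) × (1−0.16) = 0.669053
P(Ram stack lost) [OR] = 1 − (1−0.20) × (1−0.669053) = 0.735242
P(Offshore blowout preventer fails to close) [OR] = 1 − (1−0.447762) × (1−0.314700) × (1−0.735242) = 0.899803
Rounded to 4 decimal places: P(Offshore blowout preventer fails to close) ≈ 0.8998.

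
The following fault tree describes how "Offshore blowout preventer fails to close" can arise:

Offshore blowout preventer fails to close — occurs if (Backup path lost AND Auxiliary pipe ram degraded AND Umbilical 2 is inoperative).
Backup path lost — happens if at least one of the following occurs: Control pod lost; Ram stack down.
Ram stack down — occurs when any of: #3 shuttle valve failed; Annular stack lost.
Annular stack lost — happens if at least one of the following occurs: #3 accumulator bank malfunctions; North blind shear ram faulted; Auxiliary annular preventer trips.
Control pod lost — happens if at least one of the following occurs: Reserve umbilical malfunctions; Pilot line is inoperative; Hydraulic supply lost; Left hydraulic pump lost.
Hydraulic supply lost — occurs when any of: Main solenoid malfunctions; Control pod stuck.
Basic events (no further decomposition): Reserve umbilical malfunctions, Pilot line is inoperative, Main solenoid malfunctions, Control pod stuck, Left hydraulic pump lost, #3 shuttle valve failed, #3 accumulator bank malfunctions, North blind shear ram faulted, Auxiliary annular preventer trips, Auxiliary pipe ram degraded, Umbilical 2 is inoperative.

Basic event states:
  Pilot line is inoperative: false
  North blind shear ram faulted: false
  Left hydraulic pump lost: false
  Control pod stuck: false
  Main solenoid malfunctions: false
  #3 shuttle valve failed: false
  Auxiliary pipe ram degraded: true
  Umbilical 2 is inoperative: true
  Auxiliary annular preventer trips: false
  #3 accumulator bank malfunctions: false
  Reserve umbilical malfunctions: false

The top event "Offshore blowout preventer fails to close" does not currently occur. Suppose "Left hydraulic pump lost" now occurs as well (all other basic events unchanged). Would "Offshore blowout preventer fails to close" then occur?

Yes

Counterfactual: set "Left hydraulic pump lost" to occurred.
Hydraulic supply lost [OR]: Main solenoid malfunctions=not, Control pod stuck=not → no input occurs → does not occur.
Control pod lost [OR]: Reserve umbilical malfunctions=not, Pilot line is inoperative=not, Hydraulic supply lost=not, Left hydraulic pump lost=occurs → at least one input occurs → occurs.
Annular stack lost [OR]: #3 accumulator bank malfunctions=not, North blind shear ram faulted=not, Auxiliary annular preventer trips=not → no input occurs → does not occur.
Ram stack down [OR]: #3 shuttle valve failed=not, Annular stack lost=not → no input occurs → does not occur.
Backup path lost [OR]: Control pod lost=occurs, Ram stack down=not → at least one input occurs → occurs.
Offshore blowout preventer fails to close [AND]: Backup path lost=occurs, Auxiliary pipe ram degraded=occurs, Umbilical 2 is inoperative=occurs → all inputs occur → occurs.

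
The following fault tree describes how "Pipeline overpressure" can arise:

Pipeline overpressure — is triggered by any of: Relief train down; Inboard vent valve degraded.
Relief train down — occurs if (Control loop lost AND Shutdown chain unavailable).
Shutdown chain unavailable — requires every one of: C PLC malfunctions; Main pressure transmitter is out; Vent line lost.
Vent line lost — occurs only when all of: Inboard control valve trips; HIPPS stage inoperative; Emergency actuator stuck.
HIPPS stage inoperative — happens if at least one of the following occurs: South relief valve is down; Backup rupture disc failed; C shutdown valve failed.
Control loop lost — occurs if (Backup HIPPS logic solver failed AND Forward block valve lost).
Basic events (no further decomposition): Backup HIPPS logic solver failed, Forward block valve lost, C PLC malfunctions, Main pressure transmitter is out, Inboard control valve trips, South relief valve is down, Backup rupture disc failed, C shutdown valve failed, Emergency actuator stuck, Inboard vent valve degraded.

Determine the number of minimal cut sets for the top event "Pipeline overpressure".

4

Control loop lost [AND]: one cut set from each child combined → 1 × 1 = 1 cut set(s).
HIPPS stage inoperative [OR]: union of children's cut sets → 3 cut set(s).
Vent line lost [AND]: one cut set from each child combined → 1 × 3 × 1 = 3 cut set(s).
Shutdown chain unavailable [AND]: one cut set from each child combined → 1 × 1 × 3 = 3 cut set(s).
Relief train down [AND]: one cut set from each child combined → 1 × 3 = 3 cut set(s).
Pipeline overpressure [OR]: union of children's cut sets → 4 cut set(s).
Minimal cut sets: {Backup HIPPS logic solver failed, C PLC malfunctions, Emergency actuator stuck, Forward block valve lost, Inboard control valve trips, Main pressure transmitter is out, South relief valve is down}; {Backup HIPPS logic solver failed, Backup rupture disc failed, C PLC malfunctions, Emergency actuator stuck, Forward block valve lost, Inboard control valve trips, Main pressure transmitter is out}; {Backup HIPPS logic solver failed, C PLC malfunctions, C shutdown valve failed, Emergency actuator stuck, Forward block valve lost, Inboard control valve trips, Main pressure transmitter is out}; {Inboard vent valve degraded}.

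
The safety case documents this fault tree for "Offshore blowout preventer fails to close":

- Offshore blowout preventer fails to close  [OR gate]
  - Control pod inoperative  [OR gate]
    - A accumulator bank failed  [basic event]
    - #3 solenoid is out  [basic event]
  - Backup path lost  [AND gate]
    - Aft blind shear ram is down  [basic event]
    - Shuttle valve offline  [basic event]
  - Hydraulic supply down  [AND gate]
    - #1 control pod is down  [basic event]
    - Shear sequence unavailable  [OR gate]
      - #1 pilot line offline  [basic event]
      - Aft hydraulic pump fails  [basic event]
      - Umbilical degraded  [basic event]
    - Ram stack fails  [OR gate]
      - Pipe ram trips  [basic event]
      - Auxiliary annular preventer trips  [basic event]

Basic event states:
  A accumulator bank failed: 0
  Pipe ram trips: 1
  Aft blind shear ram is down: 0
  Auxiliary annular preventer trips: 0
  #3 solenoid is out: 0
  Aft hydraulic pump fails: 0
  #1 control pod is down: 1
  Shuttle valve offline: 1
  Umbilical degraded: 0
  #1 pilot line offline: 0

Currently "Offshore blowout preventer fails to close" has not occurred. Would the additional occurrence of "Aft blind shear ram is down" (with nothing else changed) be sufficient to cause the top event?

Counterfactual: set "Aft blind shear ram is down" to occurred.
Control pod inoperative [OR]: A accumulator bank failed=not, #3 solenoid is out=not → no input occurs → does not occur.
Backup path lost [AND]: Aft blind shear ram is down=occurs, Shuttle valve offline=occurs → all inputs occur → occurs.
Shear sequence unavailable [OR]: #1 pilot line offline=not, Aft hydraulic pump fails=not, Umbilical degraded=not → no input occurs → does not occur.
Ram stack fails [OR]: Pipe ram trips=occurs, Auxiliary annular preventer trips=not → at least one input occurs → occurs.
Hydraulic supply down [AND]: #1 control pod is down=occurs, Shear sequence unavailable=not, Ram stack fails=occurs → not all inputs occur → does not occur.
Offshore blowout preventer fails to close [OR]: Control pod inoperative=not, Backup path lost=occurs, Hydraulic supply down=not → at least one input occurs → occurs.

Yes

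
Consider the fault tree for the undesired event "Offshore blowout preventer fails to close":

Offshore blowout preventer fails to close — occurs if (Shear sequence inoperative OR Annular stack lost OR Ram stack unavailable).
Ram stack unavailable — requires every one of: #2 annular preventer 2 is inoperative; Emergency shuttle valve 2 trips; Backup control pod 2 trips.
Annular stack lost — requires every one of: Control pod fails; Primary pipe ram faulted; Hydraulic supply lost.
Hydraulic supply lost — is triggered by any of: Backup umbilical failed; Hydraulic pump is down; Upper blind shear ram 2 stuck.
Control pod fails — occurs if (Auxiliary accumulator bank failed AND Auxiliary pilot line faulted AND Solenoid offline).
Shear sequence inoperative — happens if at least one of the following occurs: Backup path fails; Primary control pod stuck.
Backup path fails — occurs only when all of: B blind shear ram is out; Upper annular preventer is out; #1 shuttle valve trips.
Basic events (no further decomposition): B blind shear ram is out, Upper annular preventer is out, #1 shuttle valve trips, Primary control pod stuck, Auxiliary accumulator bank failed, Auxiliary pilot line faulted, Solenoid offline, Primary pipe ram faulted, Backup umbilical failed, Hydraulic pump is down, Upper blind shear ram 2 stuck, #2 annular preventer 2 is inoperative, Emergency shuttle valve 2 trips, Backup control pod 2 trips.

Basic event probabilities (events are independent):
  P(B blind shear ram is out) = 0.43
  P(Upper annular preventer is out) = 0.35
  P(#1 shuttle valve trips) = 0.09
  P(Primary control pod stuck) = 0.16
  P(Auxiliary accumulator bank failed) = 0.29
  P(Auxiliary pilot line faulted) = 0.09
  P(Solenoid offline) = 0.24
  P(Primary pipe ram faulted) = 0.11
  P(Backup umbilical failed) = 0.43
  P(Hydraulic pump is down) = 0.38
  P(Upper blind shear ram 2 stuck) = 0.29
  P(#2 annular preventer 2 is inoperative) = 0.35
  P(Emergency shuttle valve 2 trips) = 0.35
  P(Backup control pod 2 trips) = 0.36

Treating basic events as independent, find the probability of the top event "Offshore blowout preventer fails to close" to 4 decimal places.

P(Backup path fails) [AND] = 0.43 × 0.35 × 0.09 = 0.013545
P(Shear sequence inoperative) [OR] = 1 − (1−0.013545) × (1−0.16) = 0.171378
P(Control pod fails) [AND] = 0.29 × 0.09 × 0.24 = 0.006264
P(Hydraulic supply lost) [OR] = 1 − (1−0.43) × (1−0.38) × (1−0.29) = 0.749086
P(Annular stack lost) [AND] = 0.006264 × 0.11 × 0.749086 = 0.000516
P(Ram stack unavailable) [AND] = 0.35 × 0.35 × 0.36 = 0.044100
P(Offshore blowout preventer fails to close) [OR] = 1 − (1−0.171378) × (1−0.000516) × (1−0.044100) = 0.208329
Rounded to 4 decimal places: P(Offshore blowout preventer fails to close) ≈ 0.2083.

0.2083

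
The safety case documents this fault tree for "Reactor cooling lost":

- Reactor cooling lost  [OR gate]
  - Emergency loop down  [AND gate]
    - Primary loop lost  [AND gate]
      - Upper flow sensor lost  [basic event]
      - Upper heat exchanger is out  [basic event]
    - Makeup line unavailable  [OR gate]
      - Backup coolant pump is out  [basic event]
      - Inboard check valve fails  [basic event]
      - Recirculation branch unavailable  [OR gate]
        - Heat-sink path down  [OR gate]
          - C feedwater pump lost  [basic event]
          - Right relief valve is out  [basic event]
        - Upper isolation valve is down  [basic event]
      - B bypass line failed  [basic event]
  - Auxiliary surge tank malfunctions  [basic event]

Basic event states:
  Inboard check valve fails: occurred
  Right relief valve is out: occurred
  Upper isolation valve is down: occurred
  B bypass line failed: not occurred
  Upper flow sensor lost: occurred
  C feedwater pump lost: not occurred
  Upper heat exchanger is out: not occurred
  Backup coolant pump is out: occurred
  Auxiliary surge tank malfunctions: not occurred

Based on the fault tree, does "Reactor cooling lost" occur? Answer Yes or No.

Primary loop lost [AND]: Upper flow sensor lost=occurs, Upper heat exchanger is out=not → not all inputs occur → does not occur.
Heat-sink path down [OR]: C feedwater pump lost=not, Right relief valve is out=occurs → at least one input occurs → occurs.
Recirculation branch unavailable [OR]: Heat-sink path down=occurs, Upper isolation valve is down=occurs → at least one input occurs → occurs.
Makeup line unavailable [OR]: Backup coolant pump is out=occurs, Inboard check valve fails=occurs, Recirculation branch unavailable=occurs, B bypass line failed=not → at least one input occurs → occurs.
Emergency loop down [AND]: Primary loop lost=not, Makeup line unavailable=occurs → not all inputs occur → does not occur.
Reactor cooling lost [OR]: Emergency loop down=not, Auxiliary surge tank malfunctions=not → no input occurs → does not occur.

No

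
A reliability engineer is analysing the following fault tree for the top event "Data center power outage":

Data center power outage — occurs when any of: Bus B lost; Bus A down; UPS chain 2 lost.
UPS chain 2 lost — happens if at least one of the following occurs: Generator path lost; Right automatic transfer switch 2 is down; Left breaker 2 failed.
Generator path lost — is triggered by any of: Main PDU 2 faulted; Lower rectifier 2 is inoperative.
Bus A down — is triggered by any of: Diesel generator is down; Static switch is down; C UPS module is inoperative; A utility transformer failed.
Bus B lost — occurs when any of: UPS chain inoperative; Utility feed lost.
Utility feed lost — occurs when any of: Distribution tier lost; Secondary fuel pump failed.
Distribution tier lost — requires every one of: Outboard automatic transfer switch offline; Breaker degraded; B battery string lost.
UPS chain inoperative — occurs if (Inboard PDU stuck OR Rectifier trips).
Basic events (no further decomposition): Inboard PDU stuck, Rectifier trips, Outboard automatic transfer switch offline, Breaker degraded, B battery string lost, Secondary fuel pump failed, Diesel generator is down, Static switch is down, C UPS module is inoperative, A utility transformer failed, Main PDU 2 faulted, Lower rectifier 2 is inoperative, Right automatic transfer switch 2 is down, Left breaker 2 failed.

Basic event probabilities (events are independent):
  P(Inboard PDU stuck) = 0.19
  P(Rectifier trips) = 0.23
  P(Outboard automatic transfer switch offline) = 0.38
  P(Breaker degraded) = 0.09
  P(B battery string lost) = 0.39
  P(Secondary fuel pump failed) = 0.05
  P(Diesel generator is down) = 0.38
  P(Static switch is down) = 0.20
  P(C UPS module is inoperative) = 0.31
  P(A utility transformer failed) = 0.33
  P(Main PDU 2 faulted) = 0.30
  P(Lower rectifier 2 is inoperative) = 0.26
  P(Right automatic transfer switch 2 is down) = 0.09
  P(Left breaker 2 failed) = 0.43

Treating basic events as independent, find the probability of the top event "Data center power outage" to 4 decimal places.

0.9640

P(UPS chain inoperative) [OR] = 1 − (1−0.19) × (1−0.23) = 0.376300
P(Distribution tier lost) [AND] = 0.38 × 0.09 × 0.39 = 0.013338
P(Utility feed lost) [OR] = 1 − (1−0.013338) × (1−0.05) = 0.062671
P(Bus B lost) [OR] = 1 − (1−0.376300) × (1−0.062671) = 0.415388
P(Bus A down) [OR] = 1 − (1−0.38) × (1−0.20) × (1−0.31) × (1−0.33) = 0.770699
P(Generator path lost) [OR] = 1 − (1−0.30) × (1−0.26) = 0.482000
P(UPS chain 2 lost) [OR] = 1 − (1−0.482000) × (1−0.09) × (1−0.43) = 0.731313
P(Data center power outage) [OR] = 1 − (1−0.415388) × (1−0.770699) × (1−0.731313) = 0.963982
Rounded to 4 decimal places: P(Data center power outage) ≈ 0.9640.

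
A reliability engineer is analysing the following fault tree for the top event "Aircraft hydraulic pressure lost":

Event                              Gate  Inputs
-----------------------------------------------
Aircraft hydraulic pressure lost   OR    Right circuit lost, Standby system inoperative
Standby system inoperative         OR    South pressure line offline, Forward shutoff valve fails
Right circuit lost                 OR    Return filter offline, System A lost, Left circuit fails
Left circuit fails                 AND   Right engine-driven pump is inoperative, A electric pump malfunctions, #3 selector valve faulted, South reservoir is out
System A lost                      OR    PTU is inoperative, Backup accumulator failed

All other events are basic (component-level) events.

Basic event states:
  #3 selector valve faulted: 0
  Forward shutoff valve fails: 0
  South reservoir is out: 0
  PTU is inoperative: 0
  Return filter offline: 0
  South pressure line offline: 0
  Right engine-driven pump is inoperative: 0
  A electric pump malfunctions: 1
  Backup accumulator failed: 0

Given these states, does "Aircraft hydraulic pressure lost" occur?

System A lost [OR]: PTU is inoperative=not, Backup accumulator failed=not → no input occurs → does not occur.
Left circuit fails [AND]: Right engine-driven pump is inoperative=not, A electric pump malfunctions=occurs, #3 selector valve faulted=not, South reservoir is out=not → not all inputs occur → does not occur.
Right circuit lost [OR]: Return filter offline=not, System A lost=not, Left circuit fails=not → no input occurs → does not occur.
Standby system inoperative [OR]: South pressure line offline=not, Forward shutoff valve fails=not → no input occurs → does not occur.
Aircraft hydraulic pressure lost [OR]: Right circuit lost=not, Standby system inoperative=not → no input occurs → does not occur.

No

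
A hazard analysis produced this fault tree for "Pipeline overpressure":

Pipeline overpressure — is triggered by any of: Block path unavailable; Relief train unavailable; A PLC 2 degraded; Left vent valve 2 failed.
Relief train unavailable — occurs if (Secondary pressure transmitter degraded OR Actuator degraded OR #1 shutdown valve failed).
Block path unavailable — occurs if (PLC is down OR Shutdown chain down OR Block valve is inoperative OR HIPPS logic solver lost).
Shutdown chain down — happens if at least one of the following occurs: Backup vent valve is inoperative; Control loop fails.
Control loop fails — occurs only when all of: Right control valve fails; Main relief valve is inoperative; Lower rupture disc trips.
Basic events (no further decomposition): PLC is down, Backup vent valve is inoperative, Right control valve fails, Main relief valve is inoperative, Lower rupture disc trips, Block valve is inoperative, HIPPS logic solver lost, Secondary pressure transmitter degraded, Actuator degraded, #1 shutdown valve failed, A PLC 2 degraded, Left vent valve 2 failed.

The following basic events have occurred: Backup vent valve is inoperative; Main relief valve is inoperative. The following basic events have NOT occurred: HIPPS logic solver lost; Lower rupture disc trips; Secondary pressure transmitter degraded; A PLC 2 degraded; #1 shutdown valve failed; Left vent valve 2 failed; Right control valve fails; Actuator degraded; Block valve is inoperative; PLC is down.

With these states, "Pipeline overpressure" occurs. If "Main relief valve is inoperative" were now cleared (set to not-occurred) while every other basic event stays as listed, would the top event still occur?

Yes

Counterfactual: set "Main relief valve is inoperative" to not occurred.
Control loop fails [AND]: Right control valve fails=not, Main relief valve is inoperative=not, Lower rupture disc trips=not → not all inputs occur → does not occur.
Shutdown chain down [OR]: Backup vent valve is inoperative=occurs, Control loop fails=not → at least one input occurs → occurs.
Block path unavailable [OR]: PLC is down=not, Shutdown chain down=occurs, Block valve is inoperative=not, HIPPS logic solver lost=not → at least one input occurs → occurs.
Relief train unavailable [OR]: Secondary pressure transmitter degraded=not, Actuator degraded=not, #1 shutdown valve failed=not → no input occurs → does not occur.
Pipeline overpressure [OR]: Block path unavailable=occurs, Relief train unavailable=not, A PLC 2 degraded=not, Left vent valve 2 failed=not → at least one input occurs → occurs.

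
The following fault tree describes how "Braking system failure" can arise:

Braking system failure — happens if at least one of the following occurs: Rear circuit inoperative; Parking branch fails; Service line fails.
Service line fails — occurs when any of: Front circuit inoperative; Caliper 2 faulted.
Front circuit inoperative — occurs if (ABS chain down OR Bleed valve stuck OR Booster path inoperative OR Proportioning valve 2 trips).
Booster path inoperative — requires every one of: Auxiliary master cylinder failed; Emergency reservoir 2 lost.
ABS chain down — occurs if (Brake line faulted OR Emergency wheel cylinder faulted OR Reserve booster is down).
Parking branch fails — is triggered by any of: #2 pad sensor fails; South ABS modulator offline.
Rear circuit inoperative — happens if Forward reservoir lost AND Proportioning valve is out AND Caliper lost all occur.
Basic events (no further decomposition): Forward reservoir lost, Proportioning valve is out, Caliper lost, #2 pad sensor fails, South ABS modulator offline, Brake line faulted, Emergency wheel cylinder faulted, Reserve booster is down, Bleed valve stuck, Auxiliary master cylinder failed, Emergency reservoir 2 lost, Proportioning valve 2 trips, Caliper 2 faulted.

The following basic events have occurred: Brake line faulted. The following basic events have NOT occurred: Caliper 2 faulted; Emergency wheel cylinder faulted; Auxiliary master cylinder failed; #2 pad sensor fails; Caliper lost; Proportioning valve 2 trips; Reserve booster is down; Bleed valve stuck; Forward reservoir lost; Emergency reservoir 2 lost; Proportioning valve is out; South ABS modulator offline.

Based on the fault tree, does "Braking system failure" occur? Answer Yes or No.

Rear circuit inoperative [AND]: Forward reservoir lost=not, Proportioning valve is out=not, Caliper lost=not → not all inputs occur → does not occur.
Parking branch fails [OR]: #2 pad sensor fails=not, South ABS modulator offline=not → no input occurs → does not occur.
ABS chain down [OR]: Brake line faulted=occurs, Emergency wheel cylinder faulted=not, Reserve booster is down=not → at least one input occurs → occurs.
Booster path inoperative [AND]: Auxiliary master cylinder failed=not, Emergency reservoir 2 lost=not → not all inputs occur → does not occur.
Front circuit inoperative [OR]: ABS chain down=occurs, Bleed valve stuck=not, Booster path inoperative=not, Proportioning valve 2 trips=not → at least one input occurs → occurs.
Service line fails [OR]: Front circuit inoperative=occurs, Caliper 2 faulted=not → at least one input occurs → occurs.
Braking system failure [OR]: Rear circuit inoperative=not, Parking branch fails=not, Service line fails=occurs → at least one input occurs → occurs.

Yes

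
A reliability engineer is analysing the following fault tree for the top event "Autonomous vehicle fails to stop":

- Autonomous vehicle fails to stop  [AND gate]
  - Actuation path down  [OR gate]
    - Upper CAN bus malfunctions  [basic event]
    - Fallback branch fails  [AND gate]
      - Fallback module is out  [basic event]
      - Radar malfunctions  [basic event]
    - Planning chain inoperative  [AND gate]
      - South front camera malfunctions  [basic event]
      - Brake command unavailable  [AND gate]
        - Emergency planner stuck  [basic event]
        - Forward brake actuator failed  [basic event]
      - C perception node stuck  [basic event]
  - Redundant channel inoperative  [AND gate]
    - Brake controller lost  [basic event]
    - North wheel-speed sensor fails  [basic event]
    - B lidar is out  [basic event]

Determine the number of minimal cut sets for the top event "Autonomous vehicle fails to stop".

3

Fallback branch fails [AND]: one cut set from each child combined → 1 × 1 = 1 cut set(s).
Brake command unavailable [AND]: one cut set from each child combined → 1 × 1 = 1 cut set(s).
Planning chain inoperative [AND]: one cut set from each child combined → 1 × 1 × 1 = 1 cut set(s).
Actuation path down [OR]: union of children's cut sets → 3 cut set(s).
Redundant channel inoperative [AND]: one cut set from each child combined → 1 × 1 × 1 = 1 cut set(s).
Autonomous vehicle fails to stop [AND]: one cut set from each child combined → 3 × 1 = 3 cut set(s).
Minimal cut sets: {B lidar is out, Brake controller lost, North wheel-speed sensor fails, Upper CAN bus malfunctions}; {B lidar is out, Brake controller lost, Fallback module is out, North wheel-speed sensor fails, Radar malfunctions}; {B lidar is out, Brake controller lost, C perception node stuck, Emergency planner stuck, Forward brake actuator failed, North wheel-speed sensor fails, South front camera malfunctions}.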